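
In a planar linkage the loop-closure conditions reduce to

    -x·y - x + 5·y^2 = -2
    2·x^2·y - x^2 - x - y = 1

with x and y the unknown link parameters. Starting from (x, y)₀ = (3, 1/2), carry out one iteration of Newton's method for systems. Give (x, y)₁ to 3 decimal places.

(2.479, 0.734)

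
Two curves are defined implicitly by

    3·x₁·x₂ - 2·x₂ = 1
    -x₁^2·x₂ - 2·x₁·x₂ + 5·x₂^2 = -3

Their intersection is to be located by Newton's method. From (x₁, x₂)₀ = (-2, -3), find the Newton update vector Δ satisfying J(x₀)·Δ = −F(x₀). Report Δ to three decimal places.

At (-2, -3): F = (23.000, 48.000).
Jacobian J = [[3·x₂, 3·x₁ - 2], [-2·x₁·x₂ - 2·x₂, -x₁^2 - 2·x₁ + 10·x₂]].
At the point, J = [[-9.000, -8.000], [-6.000, -30.000]] (det J = 222.000).
Solving J·Δ = −F gives Δ = (1.378, 1.324).

(1.378, 1.324)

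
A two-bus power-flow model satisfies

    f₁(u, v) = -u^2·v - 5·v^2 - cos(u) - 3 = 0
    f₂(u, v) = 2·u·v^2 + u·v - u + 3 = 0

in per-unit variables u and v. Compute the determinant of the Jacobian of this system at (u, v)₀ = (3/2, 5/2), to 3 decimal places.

J = [[-2·u·v + sin(u), -u^2 - 10·v], [2·v^2 + v - 1, 4·u·v + u]].
At the point, J = [[-6.50251, -27.250], [14.000, 16.500]].
det J = 274.209.

274.209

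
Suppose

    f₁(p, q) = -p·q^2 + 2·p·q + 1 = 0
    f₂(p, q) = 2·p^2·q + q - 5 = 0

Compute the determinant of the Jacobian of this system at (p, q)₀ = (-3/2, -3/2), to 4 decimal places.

38.6250

J = [[-q^2 + 2·q, -2·p·q + 2·p], [4·p·q, 2·p^2 + 1]].
At the point, J = [[-5.2500, -7.5000], [9.0000, 5.5000]].
det J = 38.6250.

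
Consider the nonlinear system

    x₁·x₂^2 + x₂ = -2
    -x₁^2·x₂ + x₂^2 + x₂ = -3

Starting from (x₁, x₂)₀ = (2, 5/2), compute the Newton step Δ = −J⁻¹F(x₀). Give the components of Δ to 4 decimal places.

At (2, 5/2): F = (17.0000, 1.7500).
Jacobian J = [[x₂^2, 2·x₁·x₂ + 1], [-2·x₁·x₂, -x₁^2 + 2·x₂ + 1]].
At the point, J = [[6.2500, 11.0000], [-10.0000, 2.0000]] (det J = 122.5000).
Solving J·Δ = −F gives Δ = (-0.1204, -1.4770).

(-0.1204, -1.4770)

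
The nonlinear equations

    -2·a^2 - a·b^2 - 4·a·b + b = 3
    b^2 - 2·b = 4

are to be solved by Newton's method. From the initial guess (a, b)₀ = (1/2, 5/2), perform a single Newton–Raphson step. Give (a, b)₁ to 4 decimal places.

(-0.1758, 3.4167)

At (1/2, 5/2): F = (-9.1250, -2.7500).
Jacobian J = [[-4·a - b^2 - 4·b, -2·a·b - 4·a + 1], [0, 2·b - 2]].
At the point, J = [[-18.2500, -3.5000], [0.0000, 3.0000]] (det J = -54.7500).
Solving J·Δ = −F gives Δ = (-0.6758, 0.9167).
Then the next iterate is (a, b)₁ = (-0.1758, 3.4167).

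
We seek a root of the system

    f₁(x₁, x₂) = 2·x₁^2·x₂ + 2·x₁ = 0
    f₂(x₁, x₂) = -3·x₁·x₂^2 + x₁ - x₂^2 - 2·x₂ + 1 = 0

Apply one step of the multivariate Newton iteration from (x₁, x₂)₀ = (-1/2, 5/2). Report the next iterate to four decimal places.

(-0.6102, 1.3390)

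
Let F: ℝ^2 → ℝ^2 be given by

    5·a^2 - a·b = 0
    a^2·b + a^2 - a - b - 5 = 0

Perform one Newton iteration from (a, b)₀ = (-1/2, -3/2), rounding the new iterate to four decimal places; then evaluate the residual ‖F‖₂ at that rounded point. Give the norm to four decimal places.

2.4740

At (-1/2, -3/2): F = (0.5000, -3.1250).
Jacobian J = [[10·a - b, -a], [2·a·b + 2·a - 1, a^2 - 1]].
At the point, J = [[-3.5000, 0.5000], [-0.5000, -0.7500]] (det J = 2.8750).
Solving J·Δ = −F gives Δ = (-0.4130, -3.8913).
Then the next iterate is (a, b)₁ = (-0.9130, -5.3913).
Re-evaluating at (-0.9130, -5.3913): F = (-0.754412, -2.356152), so ‖F‖₂ = 2.4740.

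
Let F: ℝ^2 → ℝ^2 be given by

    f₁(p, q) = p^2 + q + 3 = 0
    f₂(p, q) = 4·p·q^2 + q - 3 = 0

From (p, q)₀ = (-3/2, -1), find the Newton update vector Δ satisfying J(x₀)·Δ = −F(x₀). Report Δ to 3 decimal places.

(1.517, 0.302)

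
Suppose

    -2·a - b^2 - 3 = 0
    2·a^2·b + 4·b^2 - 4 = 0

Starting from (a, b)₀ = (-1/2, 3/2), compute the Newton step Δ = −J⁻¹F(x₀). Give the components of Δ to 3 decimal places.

(-1.055, -0.713)

At (-1/2, 3/2): F = (-4.250, 5.750).
Jacobian J = [[-2, -2·b], [4·a·b, 2·a^2 + 8·b]].
At the point, J = [[-2.000, -3.000], [-3.000, 12.500]] (det J = -34.000).
Solving J·Δ = −F gives Δ = (-1.055, -0.713).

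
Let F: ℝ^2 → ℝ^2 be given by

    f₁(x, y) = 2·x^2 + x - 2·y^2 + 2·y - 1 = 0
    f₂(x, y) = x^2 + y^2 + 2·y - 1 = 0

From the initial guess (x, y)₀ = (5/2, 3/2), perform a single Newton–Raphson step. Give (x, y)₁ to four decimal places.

(1.1067, 0.7933)

At (5/2, 3/2): F = (12.5000, 10.5000).
Jacobian J = [[4·x + 1, -4·y + 2], [2·x, 2·y + 2]].
At the point, J = [[11.0000, -4.0000], [5.0000, 5.0000]] (det J = 75.0000).
Solving J·Δ = −F gives Δ = (-1.3933, -0.7067).
Then the next iterate is (x, y)₁ = (1.1067, 0.7933).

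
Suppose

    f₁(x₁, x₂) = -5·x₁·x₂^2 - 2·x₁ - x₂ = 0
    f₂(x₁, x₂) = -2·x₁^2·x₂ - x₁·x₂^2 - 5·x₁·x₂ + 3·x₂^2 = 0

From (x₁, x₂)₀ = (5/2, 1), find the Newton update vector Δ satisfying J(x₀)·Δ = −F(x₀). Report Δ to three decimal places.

(-0.778, -0.502)

At (5/2, 1): F = (-18.500, -24.500).
Jacobian J = [[-5·x₂^2 - 2, -10·x₁·x₂ - 1], [-4·x₁·x₂ - x₂^2 - 5·x₂, -2·x₁^2 - 2·x₁·x₂ - 5·x₁ + 6·x₂]].
At the point, J = [[-7.000, -26.000], [-16.000, -24.000]] (det J = -248.000).
Solving J·Δ = −F gives Δ = (-0.778, -0.502).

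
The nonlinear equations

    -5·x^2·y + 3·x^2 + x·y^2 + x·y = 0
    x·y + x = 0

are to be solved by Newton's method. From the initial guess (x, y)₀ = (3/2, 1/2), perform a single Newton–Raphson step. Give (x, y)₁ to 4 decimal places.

At (3/2, 1/2): F = (2.2500, 2.2500).
Jacobian J = [[-10·x·y + 6·x + y^2 + y, -5·x^2 + 2·x·y + x], [y + 1, x]].
At the point, J = [[2.2500, -8.2500], [1.5000, 1.5000]] (det J = 15.7500).
Solving J·Δ = −F gives Δ = (-1.3929, -0.1071).
Then the next iterate is (x, y)₁ = (0.1071, 0.3929).

(0.1071, 0.3929)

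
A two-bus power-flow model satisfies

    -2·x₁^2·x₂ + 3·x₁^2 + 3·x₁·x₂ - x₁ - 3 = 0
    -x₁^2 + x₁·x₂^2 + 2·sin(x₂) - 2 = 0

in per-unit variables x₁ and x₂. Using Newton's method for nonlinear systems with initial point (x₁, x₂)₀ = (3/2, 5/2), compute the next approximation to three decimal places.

At (3/2, 5/2): F = (2.250, 6.32194).
Jacobian J = [[-4·x₁·x₂ + 6·x₁ + 3·x₂ - 1, -2·x₁^2 + 3·x₁], [-2·x₁ + x₂^2, 2·x₁·x₂ + 2·cos(x₂)]].
At the point, J = [[0.500, 0.000], [3.250, 5.89771]] (det J = 2.94886).
Solving J·Δ = −F gives Δ = (-4.500, 1.408).
Then the next iterate is (x₁, x₂)₁ = (-3.000, 3.908).

(-3.000, 3.908)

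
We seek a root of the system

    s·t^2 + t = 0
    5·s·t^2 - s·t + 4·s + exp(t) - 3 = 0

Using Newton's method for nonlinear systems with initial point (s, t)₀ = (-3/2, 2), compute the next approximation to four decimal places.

(0.7934, 3.0347)

At (-3/2, 2): F = (-4.0000, -28.610944).
Jacobian J = [[t^2, 2·s·t + 1], [5·t^2 - t + 4, 10·s·t - s + exp(t)]].
At the point, J = [[4.0000, -5.0000], [22.0000, -21.110944]] (det J = 25.556224).
Solving J·Δ = −F gives Δ = (2.2934, 1.0347).
Then the next iterate is (s, t)₁ = (0.7934, 3.0347).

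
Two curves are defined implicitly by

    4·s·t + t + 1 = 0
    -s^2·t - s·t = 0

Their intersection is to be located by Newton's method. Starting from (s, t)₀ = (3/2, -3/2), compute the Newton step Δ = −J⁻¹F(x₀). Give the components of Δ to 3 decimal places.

(-0.192, 1.192)

At (3/2, -3/2): F = (-9.500, 5.625).
Jacobian J = [[4·t, 4·s + 1], [-2·s·t - t, -s^2 - s]].
At the point, J = [[-6.000, 7.000], [6.000, -3.750]] (det J = -19.500).
Solving J·Δ = −F gives Δ = (-0.192, 1.192).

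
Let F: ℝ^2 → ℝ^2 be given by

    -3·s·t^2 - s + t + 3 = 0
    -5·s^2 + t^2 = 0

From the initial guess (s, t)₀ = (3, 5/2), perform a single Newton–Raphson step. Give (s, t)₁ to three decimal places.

(1.609, 1.903)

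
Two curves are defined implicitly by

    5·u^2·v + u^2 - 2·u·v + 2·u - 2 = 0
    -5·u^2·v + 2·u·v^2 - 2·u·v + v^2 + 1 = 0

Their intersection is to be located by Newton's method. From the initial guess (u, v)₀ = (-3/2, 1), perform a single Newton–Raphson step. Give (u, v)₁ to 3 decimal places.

At (-3/2, 1): F = (11.500, -9.250).
Jacobian J = [[10·u·v + 2·u - 2·v + 2, 5·u^2 - 2·u], [-10·u·v + 2·v^2 - 2·v, -5·u^2 + 4·u·v - 2·u + 2·v]].
At the point, J = [[-18.000, 14.250], [15.000, -12.250]] (det J = 6.750).
Solving J·Δ = −F gives Δ = (1.343, 0.889).
Then the next iterate is (u, v)₁ = (-0.157, 1.889).

(-0.157, 1.889)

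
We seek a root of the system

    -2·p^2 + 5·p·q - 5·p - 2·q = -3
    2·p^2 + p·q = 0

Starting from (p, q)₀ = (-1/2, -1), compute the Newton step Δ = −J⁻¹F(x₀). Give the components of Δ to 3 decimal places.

(-0.026, 2.158)

At (-1/2, -1): F = (9.500, 1.000).
Jacobian J = [[-4·p + 5·q - 5, 5·p - 2], [4·p + q, p]].
At the point, J = [[-8.000, -4.500], [-3.000, -0.500]] (det J = -9.500).
Solving J·Δ = −F gives Δ = (-0.026, 2.158).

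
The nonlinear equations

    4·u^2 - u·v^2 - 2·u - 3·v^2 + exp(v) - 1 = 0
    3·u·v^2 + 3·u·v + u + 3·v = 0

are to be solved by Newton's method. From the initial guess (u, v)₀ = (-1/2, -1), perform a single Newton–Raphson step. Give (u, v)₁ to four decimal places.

(-0.1286, -0.3048)

At (-1/2, -1): F = (-1.132121, -3.5000).
Jacobian J = [[8·u - v^2 - 2, -2·u·v - 6·v + exp(v)], [3·v^2 + 3·v + 1, 6·u·v + 3·u + 3]].
At the point, J = [[-7.0000, 5.367879], [1.0000, 4.5000]] (det J = -36.867879).
Solving J·Δ = −F gives Δ = (0.3714, 0.6952).
Then the next iterate is (u, v)₁ = (-0.1286, -0.3048).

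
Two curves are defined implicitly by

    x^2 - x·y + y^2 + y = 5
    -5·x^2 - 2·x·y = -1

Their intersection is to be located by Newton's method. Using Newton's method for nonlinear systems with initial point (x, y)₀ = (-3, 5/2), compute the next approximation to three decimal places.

(-1.614, 1.559)

At (-3, 5/2): F = (20.250, -29.000).
Jacobian J = [[2·x - y, -x + 2·y + 1], [-10·x - 2·y, -2·x]].
At the point, J = [[-8.500, 9.000], [25.000, 6.000]] (det J = -276.000).
Solving J·Δ = −F gives Δ = (1.386, -0.941).
Then the next iterate is (x, y)₁ = (-1.614, 1.559).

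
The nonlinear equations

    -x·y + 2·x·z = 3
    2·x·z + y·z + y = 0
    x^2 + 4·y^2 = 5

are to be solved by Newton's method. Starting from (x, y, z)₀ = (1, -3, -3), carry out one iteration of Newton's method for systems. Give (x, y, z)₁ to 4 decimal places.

(0.1784, -1.7351, -0.6000)

At (1, -3, -3): F = (-6.0000, 0.0000, 32.0000).
Jacobian J = [[-y + 2·z, -x, 2·x], [2·z, z + 1, 2·x + y], [2·x, 8·y, 0]].
At the point, J = [[-3.0000, -1.0000, 2.0000], [-6.0000, -2.0000, -1.0000], [2.0000, -24.0000, 0.0000]] (det J = 370.0000).
Solving J·Δ = −F gives Δ = (-0.8216, 1.2649, 2.4000).
Then the next iterate is (x, y, z)₁ = (0.1784, -1.7351, -0.6000).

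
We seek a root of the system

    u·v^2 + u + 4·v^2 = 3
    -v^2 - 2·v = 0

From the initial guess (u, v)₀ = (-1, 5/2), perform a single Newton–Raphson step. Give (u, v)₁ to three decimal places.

At (-1, 5/2): F = (14.750, -11.250).
Jacobian J = [[v^2 + 1, 2·u·v + 8·v], [0, -2·v - 2]].
At the point, J = [[7.250, 15.000], [0.000, -7.000]] (det J = -50.750).
Solving J·Δ = −F gives Δ = (1.291, -1.607).
Then the next iterate is (u, v)₁ = (0.291, 0.893).

(0.291, 0.893)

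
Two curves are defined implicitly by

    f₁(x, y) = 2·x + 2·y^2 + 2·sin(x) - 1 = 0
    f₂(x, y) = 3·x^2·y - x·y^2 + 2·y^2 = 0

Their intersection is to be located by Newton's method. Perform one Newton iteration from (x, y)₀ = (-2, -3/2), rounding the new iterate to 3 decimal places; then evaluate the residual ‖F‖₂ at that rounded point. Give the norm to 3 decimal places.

0.469

At (-2, -3/2): F = (-2.31859, -9.000).
Jacobian J = [[2·cos(x) + 2, 4·y], [6·x·y - y^2, 3·x^2 - 2·x·y + 4·y]].
At the point, J = [[1.16771, -6.000], [15.750, 0.000]] (det J = 94.500).
Solving J·Δ = −F gives Δ = (0.571, -0.275).
Then the next iterate is (x, y)₁ = (-1.429, -1.775).
Re-evaluating at (-1.429, -1.775): F = (0.46332, -0.07038), so ‖F‖₂ = 0.469.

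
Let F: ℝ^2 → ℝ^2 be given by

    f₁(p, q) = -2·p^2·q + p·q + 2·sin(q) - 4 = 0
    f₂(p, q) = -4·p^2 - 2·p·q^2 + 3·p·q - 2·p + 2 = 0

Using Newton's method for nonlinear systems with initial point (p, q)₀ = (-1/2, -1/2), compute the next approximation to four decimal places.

(-2.8684, 0.7000)

At (-1/2, -1/2): F = (-4.458851, 3.0000).
Jacobian J = [[-4·p·q + q, -2·p^2 + p + 2·cos(q)], [-8·p - 2·q^2 + 3·q - 2, -4·p·q + 3·p]].
At the point, J = [[-1.5000, 0.755165], [0.0000, -2.5000]] (det J = 3.7500).
Solving J·Δ = −F gives Δ = (-2.3684, 1.2000).
Then the next iterate is (p, q)₁ = (-2.8684, 0.7000).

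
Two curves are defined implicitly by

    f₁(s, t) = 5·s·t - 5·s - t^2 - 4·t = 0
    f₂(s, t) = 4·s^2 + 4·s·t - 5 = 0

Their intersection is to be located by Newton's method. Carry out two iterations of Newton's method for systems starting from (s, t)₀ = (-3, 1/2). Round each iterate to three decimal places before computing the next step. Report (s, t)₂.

(-1.538, 0.625)

At (-3, 1/2): F = (5.250, 25.000).
Jacobian J = [[5·t - 5, 5·s - 2·t - 4], [8·s + 4·t, 4·s]].
At the point, J = [[-2.500, -20.000], [-22.000, -12.000]] (det J = -410.000).
Solving J·Δ = −F gives Δ = (1.066, 0.129).
Then the next iterate is (s, t)₁ = (-1.934, 0.629).
Round to (-1.934, 0.629) and repeat: F = (0.67593, 5.09548), J = [[-1.855, -14.928], [-12.956, -7.736]].
Δ = (0.396, -0.004), so (s, t)₂ = (-1.538, 0.625).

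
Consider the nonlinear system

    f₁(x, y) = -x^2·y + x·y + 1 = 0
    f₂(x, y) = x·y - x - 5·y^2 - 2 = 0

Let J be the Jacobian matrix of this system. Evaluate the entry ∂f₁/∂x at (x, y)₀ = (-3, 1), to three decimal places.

∂f₁/∂x = -2·x·y + y.
At (-3, 1) this is 7.000.

7.000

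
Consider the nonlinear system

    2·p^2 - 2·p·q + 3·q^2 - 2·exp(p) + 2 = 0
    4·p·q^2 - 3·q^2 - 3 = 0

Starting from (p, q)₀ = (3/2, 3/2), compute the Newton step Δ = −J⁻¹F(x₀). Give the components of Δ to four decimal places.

(-0.2268, -0.1899)

At (3/2, 3/2): F = (-0.213378, 3.7500).
Jacobian J = [[4·p - 2·q - 2·exp(p), -2·p + 6·q], [4·q^2, 8·p·q - 6·q]].
At the point, J = [[-5.963378, 6.0000], [9.0000, 9.0000]] (det J = -107.670403).
Solving J·Δ = −F gives Δ = (-0.2268, -0.1899).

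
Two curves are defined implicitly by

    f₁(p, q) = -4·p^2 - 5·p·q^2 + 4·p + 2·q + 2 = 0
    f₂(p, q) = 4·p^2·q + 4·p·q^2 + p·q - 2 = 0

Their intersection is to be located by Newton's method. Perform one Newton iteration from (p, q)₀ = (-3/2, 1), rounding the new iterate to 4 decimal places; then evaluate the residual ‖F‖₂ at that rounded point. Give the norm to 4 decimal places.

2.7527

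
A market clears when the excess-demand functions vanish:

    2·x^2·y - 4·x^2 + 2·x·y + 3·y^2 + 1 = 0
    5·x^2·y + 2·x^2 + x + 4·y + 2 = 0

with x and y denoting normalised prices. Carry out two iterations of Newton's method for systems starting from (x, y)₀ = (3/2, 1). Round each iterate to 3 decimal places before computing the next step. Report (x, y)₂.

(0.190, 0.095)

At (3/2, 1): F = (2.500, 23.250).
Jacobian J = [[4·x·y - 8·x + 2·y, 2·x^2 + 2·x + 6·y], [10·x·y + 4·x + 1, 5·x^2 + 4]].
At the point, J = [[-4.000, 13.500], [22.000, 15.250]] (det J = -358.000).
Solving J·Δ = −F gives Δ = (-0.770, -0.413).
Then the next iterate is (x, y)₁ = (0.730, 0.587).
Round to (0.730, 0.587) and repeat: F = (1.38475, 7.70786), J = [[-2.95196, 6.04780], [8.20510, 6.66450]].
Δ = (-0.540, -0.492), so (x, y)₂ = (0.190, 0.095).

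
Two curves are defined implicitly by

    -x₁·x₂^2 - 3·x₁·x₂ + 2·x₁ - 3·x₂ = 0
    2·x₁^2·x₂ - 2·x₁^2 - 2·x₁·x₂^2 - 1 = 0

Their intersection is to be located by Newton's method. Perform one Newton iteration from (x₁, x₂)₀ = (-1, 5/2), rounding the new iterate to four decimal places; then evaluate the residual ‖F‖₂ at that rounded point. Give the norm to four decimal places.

At (-1, 5/2): F = (4.2500, 14.5000).
Jacobian J = [[-x₂^2 - 3·x₂ + 2, -2·x₁·x₂ - 3·x₁ - 3], [4·x₁·x₂ - 4·x₁ - 2·x₂^2, 2·x₁^2 - 4·x₁·x₂]].
At the point, J = [[-11.7500, 5.0000], [-18.5000, 12.0000]] (det J = -48.5000).
Solving J·Δ = −F gives Δ = (-0.4433, -1.8918).
Then the next iterate is (x₁, x₂)₁ = (-1.4433, 0.6082).
Re-evaluating at (-1.4433, 0.6082): F = (-1.543868, -1.564555), so ‖F‖₂ = 2.1980.

2.1980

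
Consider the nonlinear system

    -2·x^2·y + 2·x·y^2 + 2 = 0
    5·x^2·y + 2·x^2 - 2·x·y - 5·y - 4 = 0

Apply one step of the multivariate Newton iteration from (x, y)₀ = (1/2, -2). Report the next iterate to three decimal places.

At (1/2, -2): F = (7.000, 6.000).
Jacobian J = [[-4·x·y + 2·y^2, -2·x^2 + 4·x·y], [10·x·y + 4·x - 2·y, 5·x^2 - 2·x - 5]].
At the point, J = [[12.000, -4.500], [-4.000, -4.750]] (det J = -75.000).
Solving J·Δ = −F gives Δ = (-0.083, 1.333).
Then the next iterate is (x, y)₁ = (0.417, -0.667).

(0.417, -0.667)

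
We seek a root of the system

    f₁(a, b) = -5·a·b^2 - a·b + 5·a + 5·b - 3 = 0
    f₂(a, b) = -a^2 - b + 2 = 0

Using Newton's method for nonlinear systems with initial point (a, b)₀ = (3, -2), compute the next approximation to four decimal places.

(2.0597, -1.3584)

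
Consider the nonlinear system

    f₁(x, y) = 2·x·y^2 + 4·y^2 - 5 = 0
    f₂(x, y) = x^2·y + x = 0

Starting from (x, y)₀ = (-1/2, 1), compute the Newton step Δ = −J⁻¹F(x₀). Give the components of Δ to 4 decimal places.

(-2.0000, 1.0000)

At (-1/2, 1): F = (-2.0000, -0.2500).
Jacobian J = [[2·y^2, 4·x·y + 8·y], [2·x·y + 1, x^2]].
At the point, J = [[2.0000, 6.0000], [0.0000, 0.2500]] (det J = 0.5000).
Solving J·Δ = −F gives Δ = (-2.0000, 1.0000).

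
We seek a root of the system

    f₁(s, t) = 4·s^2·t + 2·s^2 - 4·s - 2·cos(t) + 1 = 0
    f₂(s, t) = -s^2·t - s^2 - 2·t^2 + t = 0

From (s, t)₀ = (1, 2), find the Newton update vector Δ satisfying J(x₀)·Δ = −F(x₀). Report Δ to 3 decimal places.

At (1, 2): F = (7.83229, -9.000).
Jacobian J = [[8·s·t + 4·s - 4, 4·s^2 + 2·sin(t)], [-2·s·t - 2·s, -s^2 - 4·t + 1]].
At the point, J = [[16.000, 5.81859], [-6.000, -8.000]] (det J = -93.08843).
Solving J·Δ = −F gives Δ = (-0.111, -1.042).

(-0.111, -1.042)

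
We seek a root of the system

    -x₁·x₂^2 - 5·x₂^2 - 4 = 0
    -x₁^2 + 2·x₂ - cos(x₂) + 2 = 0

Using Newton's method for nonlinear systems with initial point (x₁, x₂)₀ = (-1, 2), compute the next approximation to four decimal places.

At (-1, 2): F = (-20.0000, 5.416147).
Jacobian J = [[-x₂^2, -2·x₁·x₂ - 10·x₂], [-2·x₁, sin(x₂) + 2]].
At the point, J = [[-4.0000, -16.0000], [2.0000, 2.909297]] (det J = 20.362810).
Solving J·Δ = −F gives Δ = (-1.3983, -0.9004).
Then the next iterate is (x₁, x₂)₁ = (-2.3983, 1.0996).

(-2.3983, 1.0996)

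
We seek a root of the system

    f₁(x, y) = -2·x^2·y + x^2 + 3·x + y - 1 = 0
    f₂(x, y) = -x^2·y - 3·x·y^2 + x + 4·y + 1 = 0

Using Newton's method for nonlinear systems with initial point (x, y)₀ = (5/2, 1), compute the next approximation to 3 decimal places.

At (5/2, 1): F = (1.250, -6.250).
Jacobian J = [[-4·x·y + 2·x + 3, -2·x^2 + 1], [-2·x·y - 3·y^2 + 1, -x^2 - 6·x·y + 4]].
At the point, J = [[-2.000, -11.500], [-7.000, -17.250]] (det J = -46.000).
Solving J·Δ = −F gives Δ = (-2.031, 0.462).
Then the next iterate is (x, y)₁ = (0.469, 1.462).

(0.469, 1.462)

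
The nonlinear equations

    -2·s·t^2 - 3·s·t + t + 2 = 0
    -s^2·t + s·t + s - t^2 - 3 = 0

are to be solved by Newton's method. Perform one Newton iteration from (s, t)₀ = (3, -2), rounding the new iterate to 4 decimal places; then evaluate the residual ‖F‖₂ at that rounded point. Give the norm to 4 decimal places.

2.1647

At (3, -2): F = (-6.0000, 8.0000).
Jacobian J = [[-2·t^2 - 3·t, -4·s·t - 3·s + 1], [-2·s·t + t + 1, -s^2 + s - 2·t]].
At the point, J = [[-2.0000, 16.0000], [11.0000, -2.0000]] (det J = -172.0000).
Solving J·Δ = −F gives Δ = (-0.6744, 0.2907).
Then the next iterate is (s, t)₁ = (2.3256, -1.7093).
Re-evaluating at (2.3256, -1.7093): F = (-1.373297, 1.673350), so ‖F‖₂ = 2.1647.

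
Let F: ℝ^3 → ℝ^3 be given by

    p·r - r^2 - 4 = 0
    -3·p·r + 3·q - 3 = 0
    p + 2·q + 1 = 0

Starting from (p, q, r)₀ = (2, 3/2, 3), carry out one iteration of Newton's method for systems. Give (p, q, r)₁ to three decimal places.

At (2, 3/2, 3): F = (-7.000, -16.500, 6.000).
Jacobian J = [[r, 0, p - 2·r], [-3·r, 3, -3·p], [1, 2, 0]].
At the point, J = [[3.000, 0.000, -4.000], [-9.000, 3.000, -6.000], [1.000, 2.000, 0.000]] (det J = 120.000).
Solving J·Δ = −F gives Δ = (-1.000, -2.500, -2.500).
Then the next iterate is (p, q, r)₁ = (1.000, -1.000, 0.500).

(1.000, -1.000, 0.500)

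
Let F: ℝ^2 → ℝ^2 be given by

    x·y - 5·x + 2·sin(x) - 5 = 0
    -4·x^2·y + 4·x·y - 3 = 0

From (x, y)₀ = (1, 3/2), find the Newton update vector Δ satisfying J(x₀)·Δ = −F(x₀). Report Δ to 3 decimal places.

(-0.500, 5.607)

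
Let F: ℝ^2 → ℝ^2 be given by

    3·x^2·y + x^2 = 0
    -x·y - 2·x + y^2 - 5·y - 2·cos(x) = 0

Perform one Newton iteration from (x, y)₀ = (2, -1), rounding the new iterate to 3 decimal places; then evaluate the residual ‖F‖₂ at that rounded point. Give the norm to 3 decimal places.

1.471

At (2, -1): F = (-8.000, 4.83229).
Jacobian J = [[6·x·y + 2·x, 3·x^2], [-y + 2·sin(x) - 2, -x + 2·y - 5]].
At the point, J = [[-8.000, 12.000], [0.81859, -9.000]] (det J = 62.17686).
Solving J·Δ = −F gives Δ = (-0.225, 0.516).
Then the next iterate is (x, y)₁ = (1.775, -0.484).
Re-evaluating at (1.775, -0.484): F = (-1.42408, 0.36893), so ‖F‖₂ = 1.471.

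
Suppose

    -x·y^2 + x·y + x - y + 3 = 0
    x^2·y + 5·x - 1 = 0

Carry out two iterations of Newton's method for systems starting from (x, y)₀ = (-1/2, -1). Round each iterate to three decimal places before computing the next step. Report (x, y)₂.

(0.196, 3.220)

At (-1/2, -1): F = (4.500, -3.750).
Jacobian J = [[-y^2 + y + 1, -2·x·y + x - 1], [2·x·y + 5, x^2]].
At the point, J = [[-1.000, -2.500], [6.000, 0.250]] (det J = 14.750).
Solving J·Δ = −F gives Δ = (0.559, 1.576).
Then the next iterate is (x, y)₁ = (0.059, 0.576).
Round to (0.059, 0.576) and repeat: F = (2.49741, -0.70299), J = [[1.24422, -1.00897], [5.06797, 0.00348]].
Δ = (0.137, 2.644), so (x, y)₂ = (0.196, 3.220).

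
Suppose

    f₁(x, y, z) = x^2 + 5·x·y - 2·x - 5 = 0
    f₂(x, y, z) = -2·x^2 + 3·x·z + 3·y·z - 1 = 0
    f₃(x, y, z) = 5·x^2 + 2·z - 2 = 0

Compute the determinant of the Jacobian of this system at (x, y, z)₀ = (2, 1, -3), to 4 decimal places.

2014.0000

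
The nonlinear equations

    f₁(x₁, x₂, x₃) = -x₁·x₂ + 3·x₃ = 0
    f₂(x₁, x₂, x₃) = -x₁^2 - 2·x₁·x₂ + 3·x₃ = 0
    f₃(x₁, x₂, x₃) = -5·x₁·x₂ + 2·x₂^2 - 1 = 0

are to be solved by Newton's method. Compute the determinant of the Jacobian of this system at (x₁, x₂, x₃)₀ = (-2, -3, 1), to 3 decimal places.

J = [[-x₂, -x₁, 3], [-2·x₁ - 2·x₂, -2·x₁, 3], [-5·x₂, -5·x₁ + 4·x₂, 0]].
At the point, J = [[3.000, 2.000, 3.000], [10.000, 4.000, 3.000], [15.000, -2.000, 0.000]].
det J = -132.000.

-132.000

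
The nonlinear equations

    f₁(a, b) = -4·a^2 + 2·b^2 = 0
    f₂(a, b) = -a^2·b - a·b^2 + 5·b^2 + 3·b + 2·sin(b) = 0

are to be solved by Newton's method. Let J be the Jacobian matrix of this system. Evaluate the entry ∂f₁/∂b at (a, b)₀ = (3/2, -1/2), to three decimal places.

-2.000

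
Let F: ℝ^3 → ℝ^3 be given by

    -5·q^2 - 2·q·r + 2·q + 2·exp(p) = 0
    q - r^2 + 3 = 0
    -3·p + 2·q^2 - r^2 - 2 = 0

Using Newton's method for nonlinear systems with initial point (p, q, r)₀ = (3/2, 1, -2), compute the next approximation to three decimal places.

At (3/2, 1, -2): F = (9.96338, 0.000, -8.500).
Jacobian J = [[2·exp(p), -10·q - 2·r + 2, -2·q], [0, 1, -2·r], [-3, 4·q, -2·r]].
At the point, J = [[8.96338, -4.000, -2.000], [0.000, 1.000, 4.000], [-3.000, 4.000, 4.000]] (det J = -65.56054).
Solving J·Δ = −F gives Δ = (-0.009, 2.825, -0.706).
Then the next iterate is (p, q, r)₁ = (1.491, 3.825, -2.706).

(1.491, 3.825, -2.706)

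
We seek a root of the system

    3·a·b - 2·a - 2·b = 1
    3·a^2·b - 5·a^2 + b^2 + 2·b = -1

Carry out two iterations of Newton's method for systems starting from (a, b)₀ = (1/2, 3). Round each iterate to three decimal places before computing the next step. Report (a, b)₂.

(3.114, 2.064)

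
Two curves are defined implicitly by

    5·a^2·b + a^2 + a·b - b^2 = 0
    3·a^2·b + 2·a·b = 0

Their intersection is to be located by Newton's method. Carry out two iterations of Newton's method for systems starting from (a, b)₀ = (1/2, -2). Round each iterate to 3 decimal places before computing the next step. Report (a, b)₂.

(0.178, -0.609)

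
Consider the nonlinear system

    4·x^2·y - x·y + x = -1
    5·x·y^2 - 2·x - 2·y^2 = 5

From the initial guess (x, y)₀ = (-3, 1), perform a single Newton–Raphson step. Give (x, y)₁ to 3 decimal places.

(-2.093, 0.609)

At (-3, 1): F = (37.000, -16.000).
Jacobian J = [[8·x·y - y + 1, 4·x^2 - x], [5·y^2 - 2, 10·x·y - 4·y]].
At the point, J = [[-24.000, 39.000], [3.000, -34.000]] (det J = 699.000).
Solving J·Δ = −F gives Δ = (0.907, -0.391).
Then the next iterate is (x, y)₁ = (-2.093, 0.609).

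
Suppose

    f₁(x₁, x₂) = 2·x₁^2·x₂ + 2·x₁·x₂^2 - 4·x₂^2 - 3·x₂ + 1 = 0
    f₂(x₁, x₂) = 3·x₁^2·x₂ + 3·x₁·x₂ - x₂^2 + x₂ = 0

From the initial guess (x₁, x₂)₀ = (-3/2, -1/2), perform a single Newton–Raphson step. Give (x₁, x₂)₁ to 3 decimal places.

At (-3/2, -1/2): F = (-1.500, -1.875).
Jacobian J = [[4·x₁·x₂ + 2·x₂^2, 2·x₁^2 + 4·x₁·x₂ - 8·x₂ - 3], [6·x₁·x₂ + 3·x₂, 3·x₁^2 + 3·x₁ - 2·x₂ + 1]].
At the point, J = [[3.500, 8.500], [3.000, 4.250]] (det J = -10.625).
Solving J·Δ = −F gives Δ = (0.900, -0.194).
Then the next iterate is (x₁, x₂)₁ = (-0.600, -0.694).

(-0.600, -0.694)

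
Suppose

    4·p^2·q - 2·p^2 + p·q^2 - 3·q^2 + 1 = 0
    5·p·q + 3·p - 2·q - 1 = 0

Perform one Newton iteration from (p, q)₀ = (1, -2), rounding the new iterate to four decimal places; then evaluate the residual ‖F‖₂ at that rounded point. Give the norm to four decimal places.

4.0415

At (1, -2): F = (-17.0000, -4.0000).
Jacobian J = [[8·p·q - 4·p + q^2, 4·p^2 + 2·p·q - 6·q], [5·q + 3, 5·p - 2]].
At the point, J = [[-16.0000, 12.0000], [-7.0000, 3.0000]] (det J = 36.0000).
Solving J·Δ = −F gives Δ = (0.0833, 1.5278).
Then the next iterate is (p, q)₁ = (1.0833, -0.4722).
Re-evaluating at (1.0833, -0.4722): F = (-3.991030, 0.636629), so ‖F‖₂ = 4.0415.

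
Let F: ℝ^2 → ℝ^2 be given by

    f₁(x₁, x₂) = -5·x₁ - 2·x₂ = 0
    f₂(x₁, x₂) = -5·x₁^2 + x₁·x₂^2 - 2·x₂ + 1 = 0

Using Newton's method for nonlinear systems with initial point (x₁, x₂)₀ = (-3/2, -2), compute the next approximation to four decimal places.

At (-3/2, -2): F = (11.5000, -12.2500).
Jacobian J = [[-5, -2], [-10·x₁ + x₂^2, 2·x₁·x₂ - 2]].
At the point, J = [[-5.0000, -2.0000], [19.0000, 4.0000]] (det J = 18.0000).
Solving J·Δ = −F gives Δ = (-1.1944, 8.7361).
Then the next iterate is (x₁, x₂)₁ = (-2.6944, 6.7361).

(-2.6944, 6.7361)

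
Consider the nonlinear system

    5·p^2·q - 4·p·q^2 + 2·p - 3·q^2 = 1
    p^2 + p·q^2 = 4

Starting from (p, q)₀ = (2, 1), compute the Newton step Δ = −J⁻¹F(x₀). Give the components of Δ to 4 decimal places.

(-0.6341, 0.2927)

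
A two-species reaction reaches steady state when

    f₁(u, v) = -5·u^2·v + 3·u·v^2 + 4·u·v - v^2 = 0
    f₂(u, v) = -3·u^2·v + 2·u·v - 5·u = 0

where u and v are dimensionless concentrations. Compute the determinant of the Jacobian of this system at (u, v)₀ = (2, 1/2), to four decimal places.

-12.0000

J = [[-10·u·v + 3·v^2 + 4·v, -5·u^2 + 6·u·v + 4·u - 2·v], [-6·u·v + 2·v - 5, -3·u^2 + 2·u]].
At the point, J = [[-7.2500, -7.0000], [-10.0000, -8.0000]].
det J = -12.0000.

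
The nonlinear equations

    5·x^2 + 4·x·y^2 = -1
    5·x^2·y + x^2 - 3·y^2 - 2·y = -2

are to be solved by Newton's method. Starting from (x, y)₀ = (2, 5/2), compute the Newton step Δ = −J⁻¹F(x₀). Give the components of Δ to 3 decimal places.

(-0.532, -1.177)

At (2, 5/2): F = (71.000, 32.250).
Jacobian J = [[10·x + 4·y^2, 8·x·y], [10·x·y + 2·x, 5·x^2 - 6·y - 2]].
At the point, J = [[45.000, 40.000], [54.000, 3.000]] (det J = -2025.000).
Solving J·Δ = −F gives Δ = (-0.532, -1.177).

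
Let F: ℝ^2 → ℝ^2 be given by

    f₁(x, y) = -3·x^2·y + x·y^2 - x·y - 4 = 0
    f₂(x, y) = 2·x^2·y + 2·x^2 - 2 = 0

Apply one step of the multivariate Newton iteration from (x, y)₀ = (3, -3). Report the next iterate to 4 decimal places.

(-2.8333, -8.6667)

At (3, -3): F = (113.0000, -38.0000).
Jacobian J = [[-6·x·y + y^2 - y, -3·x^2 + 2·x·y - x], [4·x·y + 4·x, 2·x^2]].
At the point, J = [[66.0000, -48.0000], [-24.0000, 18.0000]] (det J = 36.0000).
Solving J·Δ = −F gives Δ = (-5.8333, -5.6667).
Then the next iterate is (x, y)₁ = (-2.8333, -8.6667).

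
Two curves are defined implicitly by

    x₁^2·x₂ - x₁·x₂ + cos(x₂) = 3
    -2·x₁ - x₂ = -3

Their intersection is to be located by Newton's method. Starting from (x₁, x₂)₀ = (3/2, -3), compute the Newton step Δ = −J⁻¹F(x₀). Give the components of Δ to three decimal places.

At (3/2, -3): F = (-6.23999, 3.000).
Jacobian J = [[2·x₁·x₂ - x₂, x₁^2 - x₁ - sin(x₂)], [-2, -1]].
At the point, J = [[-6.000, 0.89112], [-2.000, -1.000]] (det J = 7.78224).
Solving J·Δ = −F gives Δ = (-0.458, 3.917).

(-0.458, 3.917)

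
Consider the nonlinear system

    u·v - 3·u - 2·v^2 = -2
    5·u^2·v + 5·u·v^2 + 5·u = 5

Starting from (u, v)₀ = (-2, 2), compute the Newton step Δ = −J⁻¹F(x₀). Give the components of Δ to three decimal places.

(-0.538, -0.346)

At (-2, 2): F = (-4.000, -15.000).
Jacobian J = [[v - 3, u - 4·v], [10·u·v + 5·v^2 + 5, 5·u^2 + 10·u·v]].
At the point, J = [[-1.000, -10.000], [-15.000, -20.000]] (det J = -130.000).
Solving J·Δ = −F gives Δ = (-0.538, -0.346).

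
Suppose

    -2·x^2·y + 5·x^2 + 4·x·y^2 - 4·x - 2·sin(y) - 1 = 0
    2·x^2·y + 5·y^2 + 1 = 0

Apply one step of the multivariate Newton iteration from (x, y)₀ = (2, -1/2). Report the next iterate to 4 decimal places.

At (2, -1/2): F = (17.958851, -1.7500).
Jacobian J = [[-4·x·y + 10·x + 4·y^2 - 4, -2·x^2 + 8·x·y - 2·cos(y)], [4·x·y, 2·x^2 + 10·y]].
At the point, J = [[21.0000, -17.755165], [-4.0000, 3.0000]] (det J = -8.020660).
Solving J·Δ = −F gives Δ = (2.8433, 4.3744).
Then the next iterate is (x, y)₁ = (4.8433, 3.8744).

(4.8433, 3.8744)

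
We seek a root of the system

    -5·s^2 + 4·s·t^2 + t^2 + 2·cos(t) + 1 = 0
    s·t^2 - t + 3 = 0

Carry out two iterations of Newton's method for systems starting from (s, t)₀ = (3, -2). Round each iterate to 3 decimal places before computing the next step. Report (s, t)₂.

At (3, -2): F = (7.16771, 17.000).
Jacobian J = [[-10·s + 4·t^2, 8·s·t + 2·t - 2·sin(t)], [t^2, 2·s·t - 1]].
At the point, J = [[-14.000, -50.18141], [4.000, -13.000]] (det J = 382.72562).
Solving J·Δ = −F gives Δ = (-1.986, 0.697).
Then the next iterate is (s, t)₁ = (1.014, -1.303).
Round to (1.014, -1.303) and repeat: F = (4.97236, 6.02458), J = [[-3.34876, -11.24722], [1.69781, -3.64248]].
Δ = (-1.587, 0.914), so (s, t)₂ = (-0.573, -0.389).

(-0.573, -0.389)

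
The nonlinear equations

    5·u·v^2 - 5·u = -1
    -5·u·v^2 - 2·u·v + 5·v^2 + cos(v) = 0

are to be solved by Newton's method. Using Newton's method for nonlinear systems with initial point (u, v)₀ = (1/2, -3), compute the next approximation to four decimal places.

(0.5284, -1.5243)

At (1/2, -3): F = (21.0000, 24.510008).
Jacobian J = [[5·v^2 - 5, 10·u·v], [-5·v^2 - 2·v, -10·u·v - 2·u + 10·v - sin(v)]].
At the point, J = [[40.0000, -15.0000], [-39.0000, -15.858880]] (det J = -1219.355200).
Solving J·Δ = −F gives Δ = (0.0284, 1.4757).
Then the next iterate is (u, v)₁ = (0.5284, -1.5243).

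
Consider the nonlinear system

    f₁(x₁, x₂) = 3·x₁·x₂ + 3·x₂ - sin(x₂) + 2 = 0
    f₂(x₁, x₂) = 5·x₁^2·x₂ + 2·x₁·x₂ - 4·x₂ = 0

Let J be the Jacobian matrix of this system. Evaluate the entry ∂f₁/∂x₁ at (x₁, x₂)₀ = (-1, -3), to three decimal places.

∂f₁/∂x₁ = 3·x₂.
At (-1, -3) this is -9.000.

-9.000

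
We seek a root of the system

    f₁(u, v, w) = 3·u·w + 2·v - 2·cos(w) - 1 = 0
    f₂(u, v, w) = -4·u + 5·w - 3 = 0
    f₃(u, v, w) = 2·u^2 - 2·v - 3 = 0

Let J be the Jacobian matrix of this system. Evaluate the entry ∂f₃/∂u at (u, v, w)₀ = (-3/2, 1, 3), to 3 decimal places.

∂f₃/∂u = 4·u.
At (-3/2, 1, 3) this is -6.000.

-6.000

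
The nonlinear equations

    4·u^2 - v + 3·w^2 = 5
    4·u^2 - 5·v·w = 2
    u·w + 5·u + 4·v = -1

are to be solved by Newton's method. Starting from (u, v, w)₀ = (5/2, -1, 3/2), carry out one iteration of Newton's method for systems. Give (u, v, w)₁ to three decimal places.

At (5/2, -1, 3/2): F = (27.750, 30.500, 13.250).
Jacobian J = [[8·u, -1, 6·w], [8·u, -5·w, -5·v], [w + 5, 4, u]].
At the point, J = [[20.000, -1.000, 9.000], [20.000, -7.500, 5.000], [6.500, 4.000, 2.500]] (det J = 401.250).
Solving J·Δ = −F gives Δ = (-2.310, -0.785, 1.964).
Then the next iterate is (u, v, w)₁ = (0.190, -1.785, 3.464).

(0.190, -1.785, 3.464)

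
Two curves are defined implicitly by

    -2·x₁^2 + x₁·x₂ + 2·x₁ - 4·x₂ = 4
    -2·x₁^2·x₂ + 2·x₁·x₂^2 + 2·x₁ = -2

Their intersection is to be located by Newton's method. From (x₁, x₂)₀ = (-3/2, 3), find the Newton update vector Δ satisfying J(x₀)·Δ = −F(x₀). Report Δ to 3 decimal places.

At (-3/2, 3): F = (-28.000, -41.500).
Jacobian J = [[-4·x₁ + x₂ + 2, x₁ - 4], [-4·x₁·x₂ + 2·x₂^2 + 2, -2·x₁^2 + 4·x₁·x₂]].
At the point, J = [[11.000, -5.500], [38.000, -22.500]] (det J = -38.500).
Solving J·Δ = −F gives Δ = (10.435, 15.779).

(10.435, 15.779)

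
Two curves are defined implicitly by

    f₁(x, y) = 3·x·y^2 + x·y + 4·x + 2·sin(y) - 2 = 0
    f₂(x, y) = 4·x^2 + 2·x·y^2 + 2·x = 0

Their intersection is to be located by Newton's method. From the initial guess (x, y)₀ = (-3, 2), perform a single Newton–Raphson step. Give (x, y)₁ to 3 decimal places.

At (-3, 2): F = (-54.18141, 6.000).
Jacobian J = [[3·y^2 + y + 4, 6·x·y + x + 2·cos(y)], [8·x + 2·y^2 + 2, 4·x·y]].
At the point, J = [[18.000, -39.83229], [-14.000, -24.000]] (det J = -989.65211).
Solving J·Δ = −F gives Δ = (1.555, -0.657).
Then the next iterate is (x, y)₁ = (-1.445, 1.343).

(-1.445, 1.343)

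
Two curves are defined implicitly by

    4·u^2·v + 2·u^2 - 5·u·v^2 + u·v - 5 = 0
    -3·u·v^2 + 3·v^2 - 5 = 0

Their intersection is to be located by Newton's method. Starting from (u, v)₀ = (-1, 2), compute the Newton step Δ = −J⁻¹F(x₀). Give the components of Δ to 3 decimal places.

(0.181, -0.701)

At (-1, 2): F = (23.000, 19.000).
Jacobian J = [[8·u·v + 4·u - 5·v^2 + v, 4·u^2 - 10·u·v + u], [-3·v^2, -6·u·v + 6·v]].
At the point, J = [[-38.000, 23.000], [-12.000, 24.000]] (det J = -636.000).
Solving J·Δ = −F gives Δ = (0.181, -0.701).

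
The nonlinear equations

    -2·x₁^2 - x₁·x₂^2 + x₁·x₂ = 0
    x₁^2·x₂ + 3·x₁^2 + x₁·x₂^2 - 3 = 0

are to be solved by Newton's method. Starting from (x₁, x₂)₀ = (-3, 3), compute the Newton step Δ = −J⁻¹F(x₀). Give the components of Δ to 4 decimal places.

At (-3, 3): F = (0.0000, 24.0000).
Jacobian J = [[-4·x₁ - x₂^2 + x₂, -2·x₁·x₂ + x₁], [2·x₁·x₂ + 6·x₁ + x₂^2, x₁^2 + 2·x₁·x₂]].
At the point, J = [[6.0000, 15.0000], [-27.0000, -9.0000]] (det J = 351.0000).
Solving J·Δ = −F gives Δ = (1.0256, -0.4103).

(1.0256, -0.4103)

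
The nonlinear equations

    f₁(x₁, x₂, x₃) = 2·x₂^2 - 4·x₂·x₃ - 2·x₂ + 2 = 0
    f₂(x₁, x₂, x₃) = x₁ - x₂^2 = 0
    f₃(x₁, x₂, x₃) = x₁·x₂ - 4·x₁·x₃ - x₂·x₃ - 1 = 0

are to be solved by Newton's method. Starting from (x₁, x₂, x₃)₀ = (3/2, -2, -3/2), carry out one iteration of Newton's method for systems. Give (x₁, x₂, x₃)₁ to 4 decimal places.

(0.5333, -1.1333, -1.3167)

At (3/2, -2, -3/2): F = (2.0000, -2.5000, 2.0000).
Jacobian J = [[0, 4·x₂ - 4·x₃ - 2, -4·x₂], [1, -2·x₂, 0], [x₂ - 4·x₃, x₁ - x₃, -4·x₁ - x₂]].
At the point, J = [[0.0000, -4.0000, 8.0000], [1.0000, 4.0000, 0.0000], [4.0000, 3.0000, -4.0000]] (det J = -120.0000).
Solving J·Δ = −F gives Δ = (-0.9667, 0.8667, 0.1833).
Then the next iterate is (x₁, x₂, x₃)₁ = (0.5333, -1.1333, -1.3167).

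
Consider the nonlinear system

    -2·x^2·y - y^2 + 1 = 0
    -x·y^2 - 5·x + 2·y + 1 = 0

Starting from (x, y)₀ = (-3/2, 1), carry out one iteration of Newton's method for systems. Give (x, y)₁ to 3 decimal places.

(4.667, 6.000)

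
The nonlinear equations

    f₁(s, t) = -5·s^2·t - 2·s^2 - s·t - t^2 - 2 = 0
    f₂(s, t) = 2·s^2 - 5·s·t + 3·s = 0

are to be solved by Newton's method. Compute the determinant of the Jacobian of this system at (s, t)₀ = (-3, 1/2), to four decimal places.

J = [[-10·s·t - 4·s - t, -5·s^2 - s - 2·t], [4·s - 5·t + 3, -5·s]].
At the point, J = [[26.5000, -43.0000], [-11.5000, 15.0000]].
det J = -97.0000.

-97.0000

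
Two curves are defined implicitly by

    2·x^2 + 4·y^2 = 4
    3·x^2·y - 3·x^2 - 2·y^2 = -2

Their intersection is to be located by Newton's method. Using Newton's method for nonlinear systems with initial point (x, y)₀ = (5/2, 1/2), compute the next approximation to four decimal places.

At (5/2, 1/2): F = (9.5000, -7.8750).
Jacobian J = [[4·x, 8·y], [6·x·y - 6·x, 3·x^2 - 4·y]].
At the point, J = [[10.0000, 4.0000], [-7.5000, 16.7500]] (det J = 197.5000).
Solving J·Δ = −F gives Δ = (-0.9652, 0.0380).
Then the next iterate is (x, y)₁ = (1.5348, 0.5380).

(1.5348, 0.5380)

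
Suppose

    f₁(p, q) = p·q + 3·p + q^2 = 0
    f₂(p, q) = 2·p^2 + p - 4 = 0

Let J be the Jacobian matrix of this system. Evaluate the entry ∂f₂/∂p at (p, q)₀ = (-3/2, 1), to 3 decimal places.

-5.000

∂f₂/∂p = 4·p + 1.
At (-3/2, 1) this is -5.000.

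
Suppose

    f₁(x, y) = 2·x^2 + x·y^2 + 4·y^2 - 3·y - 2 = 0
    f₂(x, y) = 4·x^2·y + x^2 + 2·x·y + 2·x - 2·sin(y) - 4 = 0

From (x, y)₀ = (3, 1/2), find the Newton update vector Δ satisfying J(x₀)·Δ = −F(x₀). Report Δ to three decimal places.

At (3, 1/2): F = (16.250, 31.04115).
Jacobian J = [[4·x + y^2, 2·x·y + 8·y - 3], [8·x·y + 2·x + 2·y + 2, 4·x^2 + 2·x - 2·cos(y)]].
At the point, J = [[12.250, 4.000], [21.000, 40.24483]] (det J = 408.99923).
Solving J·Δ = −F gives Δ = (-1.295, -0.095).

(-1.295, -0.095)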